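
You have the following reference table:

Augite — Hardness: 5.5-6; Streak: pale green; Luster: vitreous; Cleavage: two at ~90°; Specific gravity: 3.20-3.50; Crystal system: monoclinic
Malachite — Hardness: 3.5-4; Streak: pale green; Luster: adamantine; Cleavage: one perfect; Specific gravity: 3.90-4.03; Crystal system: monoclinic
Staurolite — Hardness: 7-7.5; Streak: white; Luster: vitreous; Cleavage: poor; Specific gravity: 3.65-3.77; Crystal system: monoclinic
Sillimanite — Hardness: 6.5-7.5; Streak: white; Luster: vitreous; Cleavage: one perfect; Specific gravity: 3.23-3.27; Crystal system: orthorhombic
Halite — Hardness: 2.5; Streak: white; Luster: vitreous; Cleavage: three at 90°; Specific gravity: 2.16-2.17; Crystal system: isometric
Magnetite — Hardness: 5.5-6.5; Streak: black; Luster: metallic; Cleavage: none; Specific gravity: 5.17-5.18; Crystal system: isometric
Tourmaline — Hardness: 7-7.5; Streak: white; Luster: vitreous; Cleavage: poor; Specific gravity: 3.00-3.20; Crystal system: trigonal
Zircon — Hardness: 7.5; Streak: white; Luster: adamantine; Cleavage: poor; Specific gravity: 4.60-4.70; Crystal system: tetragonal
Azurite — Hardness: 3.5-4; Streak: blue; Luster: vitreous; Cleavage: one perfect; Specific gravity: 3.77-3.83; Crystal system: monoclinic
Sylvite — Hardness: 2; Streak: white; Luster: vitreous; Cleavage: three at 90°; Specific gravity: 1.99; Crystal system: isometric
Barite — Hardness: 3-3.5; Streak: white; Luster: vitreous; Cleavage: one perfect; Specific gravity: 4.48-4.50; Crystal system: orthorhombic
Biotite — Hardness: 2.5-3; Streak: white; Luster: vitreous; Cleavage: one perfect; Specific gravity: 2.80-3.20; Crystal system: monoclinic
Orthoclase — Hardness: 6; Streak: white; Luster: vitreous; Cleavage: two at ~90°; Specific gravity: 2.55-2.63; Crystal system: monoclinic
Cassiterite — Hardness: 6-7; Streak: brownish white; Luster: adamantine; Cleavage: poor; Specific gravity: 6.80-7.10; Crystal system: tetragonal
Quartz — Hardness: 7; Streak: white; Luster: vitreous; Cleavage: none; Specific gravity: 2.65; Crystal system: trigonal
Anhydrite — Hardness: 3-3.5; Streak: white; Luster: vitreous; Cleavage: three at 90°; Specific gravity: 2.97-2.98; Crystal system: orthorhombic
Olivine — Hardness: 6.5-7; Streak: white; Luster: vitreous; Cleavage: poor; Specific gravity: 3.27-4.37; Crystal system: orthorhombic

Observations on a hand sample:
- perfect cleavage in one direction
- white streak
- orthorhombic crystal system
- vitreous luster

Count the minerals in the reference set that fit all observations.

2

Perfect cleavage in one direction — only Malachite, Sillimanite, Azurite, Barite, Biotite remain.
White streak excludes Malachite, Azurite.
Orthorhombic crystal system rules out Biotite.
Vitreous luster — all remaining candidates fit.
Remaining candidates: Barite, Sillimanite.
That is 2 minerals.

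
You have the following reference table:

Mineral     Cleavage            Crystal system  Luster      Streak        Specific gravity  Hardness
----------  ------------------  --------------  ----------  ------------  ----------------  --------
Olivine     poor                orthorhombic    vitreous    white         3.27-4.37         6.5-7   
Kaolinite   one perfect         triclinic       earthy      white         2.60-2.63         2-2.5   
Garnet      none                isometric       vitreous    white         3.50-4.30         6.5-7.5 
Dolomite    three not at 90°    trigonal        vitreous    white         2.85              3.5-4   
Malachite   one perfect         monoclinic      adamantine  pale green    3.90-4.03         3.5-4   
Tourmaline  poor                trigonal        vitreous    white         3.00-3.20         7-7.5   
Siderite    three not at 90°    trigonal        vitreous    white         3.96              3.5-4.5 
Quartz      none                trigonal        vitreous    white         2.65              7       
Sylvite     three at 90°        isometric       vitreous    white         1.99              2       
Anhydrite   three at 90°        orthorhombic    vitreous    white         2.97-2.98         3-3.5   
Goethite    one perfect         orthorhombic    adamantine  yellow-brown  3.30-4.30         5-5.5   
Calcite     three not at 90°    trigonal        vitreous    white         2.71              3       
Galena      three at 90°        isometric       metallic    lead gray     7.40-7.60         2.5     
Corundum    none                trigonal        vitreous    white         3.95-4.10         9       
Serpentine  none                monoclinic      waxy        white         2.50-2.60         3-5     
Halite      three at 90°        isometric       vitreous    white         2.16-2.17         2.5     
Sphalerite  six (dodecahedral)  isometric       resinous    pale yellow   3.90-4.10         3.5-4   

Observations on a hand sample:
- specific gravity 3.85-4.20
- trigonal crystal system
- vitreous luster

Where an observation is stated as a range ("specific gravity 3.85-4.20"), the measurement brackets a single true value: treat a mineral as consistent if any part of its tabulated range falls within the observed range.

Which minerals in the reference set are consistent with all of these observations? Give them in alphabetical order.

Corundum, Siderite

Specific gravity 3.85-4.20: narrows the field to Olivine, Garnet, Malachite, Siderite, Goethite, Corundum, Sphalerite.
Trigonal crystal system: only Siderite, Corundum remain.
Vitreous luster: every remaining candidate is consistent.
Remaining candidates: Corundum, Siderite.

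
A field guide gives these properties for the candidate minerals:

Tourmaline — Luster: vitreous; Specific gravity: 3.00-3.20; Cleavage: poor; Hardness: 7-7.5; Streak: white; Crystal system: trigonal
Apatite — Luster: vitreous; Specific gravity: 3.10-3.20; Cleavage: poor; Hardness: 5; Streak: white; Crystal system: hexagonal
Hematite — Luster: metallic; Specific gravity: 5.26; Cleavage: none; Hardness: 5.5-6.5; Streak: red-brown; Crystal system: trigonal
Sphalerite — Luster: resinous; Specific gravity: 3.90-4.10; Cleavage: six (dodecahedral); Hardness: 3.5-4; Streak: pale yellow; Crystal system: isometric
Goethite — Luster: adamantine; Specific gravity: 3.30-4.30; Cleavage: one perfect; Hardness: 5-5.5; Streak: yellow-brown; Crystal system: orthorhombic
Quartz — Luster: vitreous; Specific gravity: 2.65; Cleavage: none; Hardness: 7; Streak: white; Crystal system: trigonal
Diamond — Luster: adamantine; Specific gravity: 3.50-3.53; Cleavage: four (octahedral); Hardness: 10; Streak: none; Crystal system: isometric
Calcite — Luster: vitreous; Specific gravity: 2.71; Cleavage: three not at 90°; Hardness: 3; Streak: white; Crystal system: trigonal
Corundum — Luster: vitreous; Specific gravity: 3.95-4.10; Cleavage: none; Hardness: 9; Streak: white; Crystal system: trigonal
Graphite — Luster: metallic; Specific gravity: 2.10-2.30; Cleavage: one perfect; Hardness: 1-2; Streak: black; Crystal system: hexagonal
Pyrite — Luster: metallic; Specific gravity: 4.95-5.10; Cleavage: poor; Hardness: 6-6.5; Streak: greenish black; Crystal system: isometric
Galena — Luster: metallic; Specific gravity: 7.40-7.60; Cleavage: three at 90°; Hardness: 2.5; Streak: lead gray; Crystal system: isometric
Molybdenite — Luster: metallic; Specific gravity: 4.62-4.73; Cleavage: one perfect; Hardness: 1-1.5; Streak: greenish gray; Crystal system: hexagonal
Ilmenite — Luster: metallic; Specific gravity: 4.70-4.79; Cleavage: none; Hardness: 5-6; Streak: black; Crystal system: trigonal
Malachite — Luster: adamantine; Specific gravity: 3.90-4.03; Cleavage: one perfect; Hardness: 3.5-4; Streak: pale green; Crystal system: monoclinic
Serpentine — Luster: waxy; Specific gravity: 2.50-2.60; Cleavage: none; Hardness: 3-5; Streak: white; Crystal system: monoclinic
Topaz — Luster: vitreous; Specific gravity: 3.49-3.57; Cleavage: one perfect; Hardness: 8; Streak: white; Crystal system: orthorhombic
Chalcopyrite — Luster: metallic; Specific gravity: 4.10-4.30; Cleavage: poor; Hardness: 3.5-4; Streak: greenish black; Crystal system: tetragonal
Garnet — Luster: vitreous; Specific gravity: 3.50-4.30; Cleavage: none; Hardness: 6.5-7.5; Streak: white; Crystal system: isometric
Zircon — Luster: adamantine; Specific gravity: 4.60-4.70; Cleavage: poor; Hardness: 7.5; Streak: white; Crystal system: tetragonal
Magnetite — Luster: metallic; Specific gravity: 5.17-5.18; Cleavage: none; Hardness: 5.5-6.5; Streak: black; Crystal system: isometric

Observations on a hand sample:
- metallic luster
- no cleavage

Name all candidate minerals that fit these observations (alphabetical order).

Metallic luster — only Hematite, Graphite, Pyrite, Galena, Molybdenite, Ilmenite, Chalcopyrite, Magnetite remain.
No cleavage — narrows the field to Hematite, Ilmenite, Magnetite.
Remaining candidates: Hematite, Ilmenite, Magnetite.

Hematite, Ilmenite, Magnetite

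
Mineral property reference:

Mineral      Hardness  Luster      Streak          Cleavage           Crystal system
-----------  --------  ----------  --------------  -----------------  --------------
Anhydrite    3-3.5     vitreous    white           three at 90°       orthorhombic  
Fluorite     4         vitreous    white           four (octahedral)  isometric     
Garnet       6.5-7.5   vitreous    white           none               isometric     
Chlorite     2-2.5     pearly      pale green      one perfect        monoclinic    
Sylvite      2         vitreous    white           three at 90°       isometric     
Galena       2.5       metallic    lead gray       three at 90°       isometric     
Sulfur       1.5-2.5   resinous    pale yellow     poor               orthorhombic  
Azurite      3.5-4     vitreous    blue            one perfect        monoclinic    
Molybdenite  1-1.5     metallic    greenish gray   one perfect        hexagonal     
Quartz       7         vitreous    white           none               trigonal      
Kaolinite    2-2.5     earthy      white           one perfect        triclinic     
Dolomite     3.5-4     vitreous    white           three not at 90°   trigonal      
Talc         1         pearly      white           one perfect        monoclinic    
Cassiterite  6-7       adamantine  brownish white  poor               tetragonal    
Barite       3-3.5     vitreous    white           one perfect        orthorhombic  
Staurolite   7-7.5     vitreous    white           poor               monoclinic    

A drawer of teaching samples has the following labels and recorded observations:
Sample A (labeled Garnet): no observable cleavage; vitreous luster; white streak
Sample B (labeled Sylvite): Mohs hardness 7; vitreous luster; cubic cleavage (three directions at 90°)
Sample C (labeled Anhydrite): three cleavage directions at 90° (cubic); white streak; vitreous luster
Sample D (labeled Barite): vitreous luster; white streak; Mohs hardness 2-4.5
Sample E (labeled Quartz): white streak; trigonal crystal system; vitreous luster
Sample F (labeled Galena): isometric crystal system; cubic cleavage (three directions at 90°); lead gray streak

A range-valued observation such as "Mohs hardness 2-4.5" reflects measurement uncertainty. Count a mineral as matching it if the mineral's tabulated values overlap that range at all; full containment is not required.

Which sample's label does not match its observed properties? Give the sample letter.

Sample A: every observation is compatible with the reference values for Garnet.
Sample B: Mohs hardness 7 is outside the reference for Sylvite (hardness 2) — mislabeled.
Sample C: every observation is compatible with the reference values for Anhydrite.
Sample D: every observation is compatible with the reference values for Barite.
Sample E: every observation is compatible with the reference values for Quartz.
Sample F: every observation is compatible with the reference values for Galena.
Only sample B is inconsistent with its label.

B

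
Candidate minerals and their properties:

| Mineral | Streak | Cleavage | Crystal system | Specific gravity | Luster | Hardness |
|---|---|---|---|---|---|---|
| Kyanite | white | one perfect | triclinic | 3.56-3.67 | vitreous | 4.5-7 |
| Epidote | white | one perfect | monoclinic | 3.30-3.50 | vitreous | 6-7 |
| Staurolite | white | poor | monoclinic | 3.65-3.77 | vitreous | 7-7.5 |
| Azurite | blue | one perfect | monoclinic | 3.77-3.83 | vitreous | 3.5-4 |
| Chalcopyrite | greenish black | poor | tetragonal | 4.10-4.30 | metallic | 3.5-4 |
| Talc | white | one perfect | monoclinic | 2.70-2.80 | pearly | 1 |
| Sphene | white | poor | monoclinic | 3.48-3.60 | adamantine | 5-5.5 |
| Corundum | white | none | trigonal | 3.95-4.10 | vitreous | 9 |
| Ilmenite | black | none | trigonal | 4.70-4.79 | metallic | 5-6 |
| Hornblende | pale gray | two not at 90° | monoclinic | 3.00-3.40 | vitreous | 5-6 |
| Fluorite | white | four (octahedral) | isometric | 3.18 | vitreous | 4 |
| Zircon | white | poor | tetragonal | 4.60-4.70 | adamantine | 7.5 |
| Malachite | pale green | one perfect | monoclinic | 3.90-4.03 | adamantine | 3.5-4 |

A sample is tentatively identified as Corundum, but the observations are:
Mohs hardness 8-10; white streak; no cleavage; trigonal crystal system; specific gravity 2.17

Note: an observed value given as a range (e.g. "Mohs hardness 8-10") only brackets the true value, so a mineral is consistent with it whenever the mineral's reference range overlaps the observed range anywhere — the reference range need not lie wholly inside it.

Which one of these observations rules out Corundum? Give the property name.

Mohs hardness 8-10: Corundum has hardness 9 — consistent.
White streak: Corundum has white streak — consistent.
No cleavage: Corundum has cleavage none — consistent.
Trigonal crystal system: Corundum has trigonal system — consistent.
Specific gravity 2.17: Corundum has SG 3.95-4.10 — outside the reference range.
The specific gravity is the one property that does not fit.

specific gravity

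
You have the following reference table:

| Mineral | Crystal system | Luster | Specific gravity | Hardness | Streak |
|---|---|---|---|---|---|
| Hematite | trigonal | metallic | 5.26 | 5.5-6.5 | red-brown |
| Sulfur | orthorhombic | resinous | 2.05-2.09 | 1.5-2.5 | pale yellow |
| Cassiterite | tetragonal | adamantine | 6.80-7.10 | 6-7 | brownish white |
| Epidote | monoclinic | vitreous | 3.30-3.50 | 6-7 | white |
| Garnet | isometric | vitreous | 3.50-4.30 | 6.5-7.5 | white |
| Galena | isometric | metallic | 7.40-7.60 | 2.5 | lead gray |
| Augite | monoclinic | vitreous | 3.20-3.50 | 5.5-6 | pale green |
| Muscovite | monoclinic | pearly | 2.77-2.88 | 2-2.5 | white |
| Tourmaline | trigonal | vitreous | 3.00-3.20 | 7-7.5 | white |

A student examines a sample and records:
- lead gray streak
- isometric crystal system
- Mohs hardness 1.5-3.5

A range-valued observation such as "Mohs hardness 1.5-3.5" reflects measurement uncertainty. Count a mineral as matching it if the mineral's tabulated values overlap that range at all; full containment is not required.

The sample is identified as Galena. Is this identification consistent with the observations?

Lead gray streak — matches Galena (lead gray streak).
Isometric crystal system — matches Galena (isometric system).
Mohs hardness 1.5-3.5 — matches Galena (hardness 2.5).
Nothing contradicts Galena.

Consistent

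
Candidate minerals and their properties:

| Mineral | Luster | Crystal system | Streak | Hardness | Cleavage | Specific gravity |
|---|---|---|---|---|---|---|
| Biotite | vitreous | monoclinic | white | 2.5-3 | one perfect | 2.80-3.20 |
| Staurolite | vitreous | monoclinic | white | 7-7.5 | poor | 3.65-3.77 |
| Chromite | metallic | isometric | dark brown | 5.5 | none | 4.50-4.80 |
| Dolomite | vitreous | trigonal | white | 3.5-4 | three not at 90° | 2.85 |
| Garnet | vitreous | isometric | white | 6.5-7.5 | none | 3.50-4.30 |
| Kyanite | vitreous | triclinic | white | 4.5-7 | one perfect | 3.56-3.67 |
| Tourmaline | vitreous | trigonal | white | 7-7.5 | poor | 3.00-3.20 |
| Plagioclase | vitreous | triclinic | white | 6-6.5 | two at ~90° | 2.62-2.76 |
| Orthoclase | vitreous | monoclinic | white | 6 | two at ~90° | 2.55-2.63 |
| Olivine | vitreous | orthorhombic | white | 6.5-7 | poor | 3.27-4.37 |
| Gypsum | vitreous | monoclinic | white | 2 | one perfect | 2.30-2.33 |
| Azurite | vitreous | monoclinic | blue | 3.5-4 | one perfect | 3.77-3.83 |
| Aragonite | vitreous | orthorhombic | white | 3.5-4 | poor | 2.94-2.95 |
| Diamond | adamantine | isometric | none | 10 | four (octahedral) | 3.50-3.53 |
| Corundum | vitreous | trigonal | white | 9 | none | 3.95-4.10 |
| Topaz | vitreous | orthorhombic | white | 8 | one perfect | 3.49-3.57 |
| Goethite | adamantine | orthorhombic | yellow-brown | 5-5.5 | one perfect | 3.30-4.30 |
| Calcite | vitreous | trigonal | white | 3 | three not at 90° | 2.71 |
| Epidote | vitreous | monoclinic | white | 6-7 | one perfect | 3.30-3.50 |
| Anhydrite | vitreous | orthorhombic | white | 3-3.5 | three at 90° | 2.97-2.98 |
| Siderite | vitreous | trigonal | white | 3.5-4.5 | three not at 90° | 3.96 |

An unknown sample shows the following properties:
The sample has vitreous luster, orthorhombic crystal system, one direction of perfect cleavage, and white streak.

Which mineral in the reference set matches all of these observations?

Vitreous luster is inconsistent with Chromite, Diamond, Goethite.
Orthorhombic crystal system: narrows the field to Olivine, Aragonite, Topaz, Anhydrite.
One direction of perfect cleavage: leaves Topaz.
White streak: consistent with all remaining minerals.
Topaz is the sole remaining match.

Topaz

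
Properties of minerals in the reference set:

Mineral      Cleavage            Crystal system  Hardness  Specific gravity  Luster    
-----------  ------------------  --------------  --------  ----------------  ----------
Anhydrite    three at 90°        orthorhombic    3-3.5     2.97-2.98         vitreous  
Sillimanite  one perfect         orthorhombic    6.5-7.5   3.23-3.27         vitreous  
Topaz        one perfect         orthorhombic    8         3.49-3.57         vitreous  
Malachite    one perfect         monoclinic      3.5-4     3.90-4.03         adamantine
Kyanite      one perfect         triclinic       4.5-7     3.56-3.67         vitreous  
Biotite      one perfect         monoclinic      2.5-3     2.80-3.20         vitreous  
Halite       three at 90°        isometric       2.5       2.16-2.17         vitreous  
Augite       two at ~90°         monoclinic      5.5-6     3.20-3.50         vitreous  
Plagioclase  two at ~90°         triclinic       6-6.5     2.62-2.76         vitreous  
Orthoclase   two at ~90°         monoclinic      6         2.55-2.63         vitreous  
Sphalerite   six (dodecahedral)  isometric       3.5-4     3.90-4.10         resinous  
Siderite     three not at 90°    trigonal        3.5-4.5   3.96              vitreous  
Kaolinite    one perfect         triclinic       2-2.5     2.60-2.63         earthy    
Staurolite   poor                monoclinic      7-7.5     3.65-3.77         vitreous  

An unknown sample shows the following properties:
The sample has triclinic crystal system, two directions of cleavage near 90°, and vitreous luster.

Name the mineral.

Triclinic crystal system — leaves Kyanite, Plagioclase, Kaolinite.
Two directions of cleavage near 90° — leaves Plagioclase.
Vitreous luster — all remaining candidates fit.
The only mineral consistent with every observation is Plagioclase.

Plagioclase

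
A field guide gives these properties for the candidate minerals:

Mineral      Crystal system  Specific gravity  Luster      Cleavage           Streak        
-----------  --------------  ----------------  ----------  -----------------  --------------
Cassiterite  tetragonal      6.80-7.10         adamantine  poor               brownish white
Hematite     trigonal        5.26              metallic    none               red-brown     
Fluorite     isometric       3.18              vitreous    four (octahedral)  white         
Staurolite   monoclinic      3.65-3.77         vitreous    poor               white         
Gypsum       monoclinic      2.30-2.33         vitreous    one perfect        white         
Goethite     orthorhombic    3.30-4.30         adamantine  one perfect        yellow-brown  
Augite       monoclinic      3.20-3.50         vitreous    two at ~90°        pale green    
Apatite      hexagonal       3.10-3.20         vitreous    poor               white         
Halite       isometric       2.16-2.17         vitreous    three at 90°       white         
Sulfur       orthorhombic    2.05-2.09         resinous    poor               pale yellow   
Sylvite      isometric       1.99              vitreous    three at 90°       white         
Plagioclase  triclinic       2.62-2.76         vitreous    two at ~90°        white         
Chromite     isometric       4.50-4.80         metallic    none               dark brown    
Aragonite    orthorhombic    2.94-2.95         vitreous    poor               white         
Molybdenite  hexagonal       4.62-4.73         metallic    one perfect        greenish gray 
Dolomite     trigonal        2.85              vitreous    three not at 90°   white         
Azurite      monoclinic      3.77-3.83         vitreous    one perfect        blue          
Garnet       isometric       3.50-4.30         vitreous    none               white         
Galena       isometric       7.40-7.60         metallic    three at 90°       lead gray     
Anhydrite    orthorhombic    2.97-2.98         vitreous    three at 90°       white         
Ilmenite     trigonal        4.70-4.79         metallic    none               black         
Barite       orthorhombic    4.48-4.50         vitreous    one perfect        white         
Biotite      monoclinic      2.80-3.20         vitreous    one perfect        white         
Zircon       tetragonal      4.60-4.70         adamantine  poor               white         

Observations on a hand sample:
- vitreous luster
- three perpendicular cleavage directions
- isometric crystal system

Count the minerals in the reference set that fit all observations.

2

Vitreous luster — only Fluorite, Staurolite, Gypsum, Augite, Apatite, Halite, Sylvite, Plagioclase, Aragonite, Dolomite, Azurite, Garnet, Anhydrite, Barite, Biotite remain.
Three perpendicular cleavage directions — leaves Halite, Sylvite, Anhydrite.
Isometric crystal system eliminates Anhydrite.
Remaining candidates: Halite, Sylvite.
That is 2 minerals.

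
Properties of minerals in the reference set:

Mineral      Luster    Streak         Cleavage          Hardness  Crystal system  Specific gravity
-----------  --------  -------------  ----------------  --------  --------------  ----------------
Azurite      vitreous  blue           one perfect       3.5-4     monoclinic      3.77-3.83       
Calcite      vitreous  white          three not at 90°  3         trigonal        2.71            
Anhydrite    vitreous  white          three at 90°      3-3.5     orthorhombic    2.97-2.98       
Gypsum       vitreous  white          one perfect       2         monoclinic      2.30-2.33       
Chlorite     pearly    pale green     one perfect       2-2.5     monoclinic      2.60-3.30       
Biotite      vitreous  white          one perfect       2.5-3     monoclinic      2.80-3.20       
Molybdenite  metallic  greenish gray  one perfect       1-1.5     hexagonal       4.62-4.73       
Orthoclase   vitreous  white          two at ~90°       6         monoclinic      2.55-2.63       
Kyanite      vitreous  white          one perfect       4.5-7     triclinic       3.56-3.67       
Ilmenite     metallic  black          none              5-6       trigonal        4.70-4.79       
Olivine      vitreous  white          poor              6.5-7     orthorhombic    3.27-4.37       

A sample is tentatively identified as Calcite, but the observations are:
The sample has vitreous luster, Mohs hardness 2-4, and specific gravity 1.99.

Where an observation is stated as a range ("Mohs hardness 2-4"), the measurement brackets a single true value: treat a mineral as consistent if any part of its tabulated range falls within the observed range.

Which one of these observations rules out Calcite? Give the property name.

specific gravity

Vitreous luster: Calcite has vitreous luster — consistent.
Mohs hardness 2-4: Calcite has hardness 3 — consistent.
Specific gravity 1.99: Calcite has SG 2.71 — inconsistent.
The specific gravity is the one property that does not fit.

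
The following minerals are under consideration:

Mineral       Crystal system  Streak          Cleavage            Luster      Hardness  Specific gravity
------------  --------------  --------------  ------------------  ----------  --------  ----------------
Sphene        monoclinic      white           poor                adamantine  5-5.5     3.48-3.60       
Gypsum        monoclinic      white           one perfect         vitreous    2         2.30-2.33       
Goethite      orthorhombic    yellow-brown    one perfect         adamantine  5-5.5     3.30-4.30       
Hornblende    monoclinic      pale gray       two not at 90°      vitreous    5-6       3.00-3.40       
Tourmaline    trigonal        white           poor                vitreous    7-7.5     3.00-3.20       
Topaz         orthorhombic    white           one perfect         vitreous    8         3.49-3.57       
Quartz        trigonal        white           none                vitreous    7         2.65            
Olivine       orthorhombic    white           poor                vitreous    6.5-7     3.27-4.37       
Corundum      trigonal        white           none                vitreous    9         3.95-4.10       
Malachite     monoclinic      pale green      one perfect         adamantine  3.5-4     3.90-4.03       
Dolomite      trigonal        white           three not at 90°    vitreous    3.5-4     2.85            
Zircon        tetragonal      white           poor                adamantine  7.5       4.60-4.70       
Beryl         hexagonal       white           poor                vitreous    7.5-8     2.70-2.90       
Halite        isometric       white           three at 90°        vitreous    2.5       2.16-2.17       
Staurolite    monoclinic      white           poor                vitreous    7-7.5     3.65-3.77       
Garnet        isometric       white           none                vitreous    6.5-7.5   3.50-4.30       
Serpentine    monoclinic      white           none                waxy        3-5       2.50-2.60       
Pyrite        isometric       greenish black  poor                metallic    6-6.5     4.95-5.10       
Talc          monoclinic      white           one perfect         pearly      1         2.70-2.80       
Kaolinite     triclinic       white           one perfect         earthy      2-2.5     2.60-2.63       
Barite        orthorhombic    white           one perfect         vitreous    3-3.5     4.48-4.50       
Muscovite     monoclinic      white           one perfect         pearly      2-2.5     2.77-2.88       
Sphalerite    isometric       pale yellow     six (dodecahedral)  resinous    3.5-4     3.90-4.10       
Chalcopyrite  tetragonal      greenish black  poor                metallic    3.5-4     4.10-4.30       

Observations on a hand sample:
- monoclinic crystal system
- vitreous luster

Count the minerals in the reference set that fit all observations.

3

Monoclinic crystal system — Sphene, Gypsum, Hornblende, Malachite, Staurolite, Serpentine, Talc, Muscovite remain.
Vitreous luster — only Gypsum, Hornblende, Staurolite remain.
Consistent with every observation: Gypsum, Hornblende, Staurolite.
That is 3 minerals.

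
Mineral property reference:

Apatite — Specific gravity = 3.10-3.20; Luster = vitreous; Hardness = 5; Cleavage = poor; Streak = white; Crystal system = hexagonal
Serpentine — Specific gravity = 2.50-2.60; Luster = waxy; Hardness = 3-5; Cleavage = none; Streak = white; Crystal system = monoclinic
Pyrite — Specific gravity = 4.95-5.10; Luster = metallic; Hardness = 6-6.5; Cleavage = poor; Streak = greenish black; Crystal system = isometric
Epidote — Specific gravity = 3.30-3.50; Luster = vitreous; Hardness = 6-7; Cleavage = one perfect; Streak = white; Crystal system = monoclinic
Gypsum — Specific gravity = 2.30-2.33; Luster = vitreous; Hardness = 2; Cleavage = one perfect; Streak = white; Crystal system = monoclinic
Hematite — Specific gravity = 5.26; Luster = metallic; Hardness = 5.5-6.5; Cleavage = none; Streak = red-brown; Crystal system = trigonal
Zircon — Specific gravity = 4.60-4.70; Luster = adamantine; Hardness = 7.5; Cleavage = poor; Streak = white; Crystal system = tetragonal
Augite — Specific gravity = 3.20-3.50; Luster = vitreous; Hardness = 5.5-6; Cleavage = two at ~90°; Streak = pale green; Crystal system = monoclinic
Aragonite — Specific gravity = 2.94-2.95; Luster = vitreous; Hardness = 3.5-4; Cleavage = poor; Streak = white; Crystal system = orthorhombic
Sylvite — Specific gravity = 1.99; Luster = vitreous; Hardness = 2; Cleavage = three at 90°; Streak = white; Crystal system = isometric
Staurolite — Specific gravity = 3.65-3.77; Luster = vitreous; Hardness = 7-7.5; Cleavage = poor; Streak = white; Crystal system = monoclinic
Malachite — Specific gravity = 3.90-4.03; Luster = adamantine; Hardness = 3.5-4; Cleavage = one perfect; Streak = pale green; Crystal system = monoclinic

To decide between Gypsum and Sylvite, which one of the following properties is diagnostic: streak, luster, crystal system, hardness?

Streak: both white — shared.
Luster: both vitreous — shared.
Crystal system: Gypsum monoclinic, Sylvite isometric — different.
Hardness: both 2 — shared.
Of the listed properties, crystal system is the one that separates them.

crystal system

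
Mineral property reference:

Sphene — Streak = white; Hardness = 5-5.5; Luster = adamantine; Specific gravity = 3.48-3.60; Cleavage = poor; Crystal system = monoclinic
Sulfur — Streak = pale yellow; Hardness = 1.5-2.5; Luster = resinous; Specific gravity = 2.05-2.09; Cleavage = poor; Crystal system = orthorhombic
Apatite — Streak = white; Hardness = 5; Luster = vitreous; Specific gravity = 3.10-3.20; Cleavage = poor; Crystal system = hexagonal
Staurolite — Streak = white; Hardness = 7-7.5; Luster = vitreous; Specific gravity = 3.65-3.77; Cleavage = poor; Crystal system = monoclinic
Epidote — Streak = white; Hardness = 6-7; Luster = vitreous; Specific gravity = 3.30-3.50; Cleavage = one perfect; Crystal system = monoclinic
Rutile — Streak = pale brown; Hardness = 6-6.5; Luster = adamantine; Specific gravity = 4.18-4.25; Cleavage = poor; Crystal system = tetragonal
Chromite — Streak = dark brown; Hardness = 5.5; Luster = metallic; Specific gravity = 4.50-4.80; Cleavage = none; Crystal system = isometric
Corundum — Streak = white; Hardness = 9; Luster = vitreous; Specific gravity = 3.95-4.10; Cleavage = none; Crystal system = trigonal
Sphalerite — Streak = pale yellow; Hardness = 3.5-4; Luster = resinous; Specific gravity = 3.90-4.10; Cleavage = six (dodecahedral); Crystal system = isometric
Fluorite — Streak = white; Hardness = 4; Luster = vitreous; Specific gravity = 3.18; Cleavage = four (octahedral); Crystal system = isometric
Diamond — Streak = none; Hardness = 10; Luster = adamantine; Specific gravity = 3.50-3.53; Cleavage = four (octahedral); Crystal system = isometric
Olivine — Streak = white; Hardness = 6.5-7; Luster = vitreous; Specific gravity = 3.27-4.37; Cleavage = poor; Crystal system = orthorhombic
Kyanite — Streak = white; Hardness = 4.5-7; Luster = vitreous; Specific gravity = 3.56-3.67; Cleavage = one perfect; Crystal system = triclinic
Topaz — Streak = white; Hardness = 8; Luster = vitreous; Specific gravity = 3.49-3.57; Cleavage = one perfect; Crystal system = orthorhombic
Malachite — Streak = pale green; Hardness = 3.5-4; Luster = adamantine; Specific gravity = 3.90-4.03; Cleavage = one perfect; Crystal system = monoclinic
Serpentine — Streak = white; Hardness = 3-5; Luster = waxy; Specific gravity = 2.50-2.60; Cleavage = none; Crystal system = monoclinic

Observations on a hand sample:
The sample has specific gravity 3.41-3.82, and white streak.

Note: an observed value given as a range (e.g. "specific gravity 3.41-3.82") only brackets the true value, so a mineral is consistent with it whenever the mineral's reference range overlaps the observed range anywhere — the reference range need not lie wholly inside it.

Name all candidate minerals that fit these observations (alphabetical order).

Specific gravity 3.41-3.82 — Sphene, Staurolite, Epidote, Diamond, Olivine, Kyanite, Topaz remain.
White streak is inconsistent with Diamond.
Consistent with every observation: Epidote, Kyanite, Olivine, Sphene, Staurolite, Topaz.

Epidote, Kyanite, Olivine, Sphene, Staurolite, Topaz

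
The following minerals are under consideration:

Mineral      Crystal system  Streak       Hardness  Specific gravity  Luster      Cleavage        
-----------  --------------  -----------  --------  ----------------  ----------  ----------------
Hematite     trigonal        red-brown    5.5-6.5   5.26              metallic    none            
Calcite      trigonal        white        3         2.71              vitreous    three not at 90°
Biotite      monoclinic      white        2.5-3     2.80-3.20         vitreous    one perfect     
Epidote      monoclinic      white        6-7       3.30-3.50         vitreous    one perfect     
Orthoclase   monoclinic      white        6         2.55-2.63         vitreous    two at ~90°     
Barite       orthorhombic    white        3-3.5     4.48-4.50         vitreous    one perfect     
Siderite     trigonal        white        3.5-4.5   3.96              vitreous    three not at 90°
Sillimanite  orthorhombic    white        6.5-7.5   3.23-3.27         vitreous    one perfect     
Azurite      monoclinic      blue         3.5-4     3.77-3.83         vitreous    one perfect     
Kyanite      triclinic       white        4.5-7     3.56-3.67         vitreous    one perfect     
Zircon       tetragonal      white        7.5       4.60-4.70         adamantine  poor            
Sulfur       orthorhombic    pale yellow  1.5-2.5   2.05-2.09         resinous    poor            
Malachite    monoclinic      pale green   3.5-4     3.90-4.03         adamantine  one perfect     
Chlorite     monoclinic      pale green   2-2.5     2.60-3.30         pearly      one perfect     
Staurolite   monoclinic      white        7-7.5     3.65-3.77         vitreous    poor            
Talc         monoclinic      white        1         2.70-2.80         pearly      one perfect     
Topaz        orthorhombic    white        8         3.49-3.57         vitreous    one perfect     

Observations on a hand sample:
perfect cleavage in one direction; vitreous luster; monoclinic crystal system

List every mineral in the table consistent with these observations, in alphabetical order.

Perfect cleavage in one direction: Biotite, Epidote, Barite, Sillimanite, Azurite, Kyanite, Malachite, Chlorite, Talc, Topaz remain.
Vitreous luster excludes Malachite, Chlorite, Talc.
Monoclinic crystal system: only Biotite, Epidote, Azurite remain.
Remaining candidates: Azurite, Biotite, Epidote.

Azurite, Biotite, Epidote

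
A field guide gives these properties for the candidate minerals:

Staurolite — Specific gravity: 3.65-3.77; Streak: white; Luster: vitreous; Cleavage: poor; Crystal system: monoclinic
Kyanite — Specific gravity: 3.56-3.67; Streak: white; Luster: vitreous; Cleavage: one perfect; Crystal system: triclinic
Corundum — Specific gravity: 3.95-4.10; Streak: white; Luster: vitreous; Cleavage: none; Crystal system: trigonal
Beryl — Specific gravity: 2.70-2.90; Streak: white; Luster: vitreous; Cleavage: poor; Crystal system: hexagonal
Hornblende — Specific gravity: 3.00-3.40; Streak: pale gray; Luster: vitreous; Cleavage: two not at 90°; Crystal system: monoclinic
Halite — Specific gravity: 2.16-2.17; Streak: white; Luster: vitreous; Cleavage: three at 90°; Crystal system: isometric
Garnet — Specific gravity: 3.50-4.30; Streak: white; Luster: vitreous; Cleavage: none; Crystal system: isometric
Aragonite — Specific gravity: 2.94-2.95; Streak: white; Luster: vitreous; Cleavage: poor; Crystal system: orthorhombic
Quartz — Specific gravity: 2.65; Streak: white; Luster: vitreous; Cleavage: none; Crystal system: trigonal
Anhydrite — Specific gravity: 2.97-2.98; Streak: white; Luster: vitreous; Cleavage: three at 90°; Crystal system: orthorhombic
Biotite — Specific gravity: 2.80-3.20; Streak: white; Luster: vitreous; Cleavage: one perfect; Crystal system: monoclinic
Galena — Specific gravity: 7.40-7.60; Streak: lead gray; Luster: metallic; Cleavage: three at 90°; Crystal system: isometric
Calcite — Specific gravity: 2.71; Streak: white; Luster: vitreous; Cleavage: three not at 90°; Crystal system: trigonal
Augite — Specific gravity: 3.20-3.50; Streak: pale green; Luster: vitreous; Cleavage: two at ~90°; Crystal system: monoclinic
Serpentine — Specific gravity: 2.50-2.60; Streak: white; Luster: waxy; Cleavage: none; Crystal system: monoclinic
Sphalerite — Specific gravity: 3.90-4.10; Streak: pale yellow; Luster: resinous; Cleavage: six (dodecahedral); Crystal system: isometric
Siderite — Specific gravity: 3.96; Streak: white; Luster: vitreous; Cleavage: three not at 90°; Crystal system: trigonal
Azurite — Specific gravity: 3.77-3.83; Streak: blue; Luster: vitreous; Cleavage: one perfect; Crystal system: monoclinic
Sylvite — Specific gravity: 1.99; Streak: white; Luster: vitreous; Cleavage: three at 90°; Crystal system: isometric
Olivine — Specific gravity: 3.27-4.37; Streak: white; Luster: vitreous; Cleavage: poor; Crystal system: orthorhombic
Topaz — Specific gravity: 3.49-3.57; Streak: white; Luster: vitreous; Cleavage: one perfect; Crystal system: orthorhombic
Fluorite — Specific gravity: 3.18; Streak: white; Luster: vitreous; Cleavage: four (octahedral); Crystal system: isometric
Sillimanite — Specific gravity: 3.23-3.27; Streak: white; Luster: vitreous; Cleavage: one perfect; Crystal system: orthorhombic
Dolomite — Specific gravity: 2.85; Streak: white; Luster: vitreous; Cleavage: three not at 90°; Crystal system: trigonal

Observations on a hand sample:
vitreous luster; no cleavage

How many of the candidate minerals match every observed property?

Vitreous luster eliminates Galena, Serpentine, Sphalerite.
No cleavage — only Corundum, Garnet, Quartz remain.
The minerals that satisfy all observations are Corundum, Garnet, Quartz.
That is 3 minerals.

3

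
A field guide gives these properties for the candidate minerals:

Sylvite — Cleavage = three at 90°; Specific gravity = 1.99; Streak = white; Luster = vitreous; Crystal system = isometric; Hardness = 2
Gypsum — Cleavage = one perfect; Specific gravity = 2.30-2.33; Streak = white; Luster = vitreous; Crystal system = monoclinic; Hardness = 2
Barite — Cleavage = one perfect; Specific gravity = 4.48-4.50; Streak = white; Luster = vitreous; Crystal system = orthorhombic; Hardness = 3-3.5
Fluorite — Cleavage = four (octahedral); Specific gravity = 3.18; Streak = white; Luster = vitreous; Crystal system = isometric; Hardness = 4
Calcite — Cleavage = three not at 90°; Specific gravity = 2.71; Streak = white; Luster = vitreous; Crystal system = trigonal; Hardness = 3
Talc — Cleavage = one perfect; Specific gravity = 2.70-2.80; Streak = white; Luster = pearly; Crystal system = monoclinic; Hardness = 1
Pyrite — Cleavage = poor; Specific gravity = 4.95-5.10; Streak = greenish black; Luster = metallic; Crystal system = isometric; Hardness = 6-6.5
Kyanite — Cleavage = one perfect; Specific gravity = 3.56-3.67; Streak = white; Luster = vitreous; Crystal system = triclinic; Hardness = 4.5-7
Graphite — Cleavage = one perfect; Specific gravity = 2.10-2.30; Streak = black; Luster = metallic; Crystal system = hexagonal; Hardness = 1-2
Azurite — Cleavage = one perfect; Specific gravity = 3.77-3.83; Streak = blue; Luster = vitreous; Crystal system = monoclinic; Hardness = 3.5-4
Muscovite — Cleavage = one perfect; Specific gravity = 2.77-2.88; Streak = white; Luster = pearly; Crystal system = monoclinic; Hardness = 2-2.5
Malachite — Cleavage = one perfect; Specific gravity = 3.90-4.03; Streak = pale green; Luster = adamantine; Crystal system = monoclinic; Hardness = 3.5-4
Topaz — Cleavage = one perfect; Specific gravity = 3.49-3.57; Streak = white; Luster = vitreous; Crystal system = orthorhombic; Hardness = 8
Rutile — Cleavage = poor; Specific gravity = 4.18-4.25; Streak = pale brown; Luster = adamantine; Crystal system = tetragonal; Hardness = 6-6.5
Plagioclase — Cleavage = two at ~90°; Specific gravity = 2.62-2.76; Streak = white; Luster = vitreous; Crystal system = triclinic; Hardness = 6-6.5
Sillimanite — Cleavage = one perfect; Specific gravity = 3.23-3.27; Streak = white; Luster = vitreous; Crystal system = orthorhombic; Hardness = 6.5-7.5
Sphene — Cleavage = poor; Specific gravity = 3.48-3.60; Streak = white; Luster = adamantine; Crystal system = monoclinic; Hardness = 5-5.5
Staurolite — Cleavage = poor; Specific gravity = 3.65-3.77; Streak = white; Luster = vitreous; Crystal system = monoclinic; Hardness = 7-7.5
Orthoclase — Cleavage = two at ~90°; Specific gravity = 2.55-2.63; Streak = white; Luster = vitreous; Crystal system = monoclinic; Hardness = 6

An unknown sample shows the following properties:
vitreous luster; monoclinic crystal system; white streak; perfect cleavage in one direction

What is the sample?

Gypsum

Vitreous luster — narrows the field to Sylvite, Gypsum, Barite, Fluorite, Calcite, Kyanite, Azurite, Topaz, Plagioclase, Sillimanite, Staurolite, Orthoclase.
Monoclinic crystal system — Gypsum, Azurite, Staurolite, Orthoclase remain.
White streak rules out Azurite.
Perfect cleavage in one direction — only Gypsum remains.
Gypsum is the sole remaining match.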